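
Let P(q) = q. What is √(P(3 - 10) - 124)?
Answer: I*√131 ≈ 11.446*I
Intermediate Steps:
√(P(3 - 10) - 124) = √((3 - 10) - 124) = √(-7 - 124) = √(-131) = I*√131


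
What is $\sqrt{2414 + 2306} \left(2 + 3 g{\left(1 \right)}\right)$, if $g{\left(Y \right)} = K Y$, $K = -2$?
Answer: $- 16 \sqrt{295} \approx -274.81$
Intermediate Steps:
$g{\left(Y \right)} = - 2 Y$
$\sqrt{2414 + 2306} \left(2 + 3 g{\left(1 \right)}\right) = \sqrt{2414 + 2306} \left(2 + 3 \left(\left(-2\right) 1\right)\right) = \sqrt{4720} \left(2 + 3 \left(-2\right)\right) = 4 \sqrt{295} \left(2 - 6\right) = 4 \sqrt{295} \left(-4\right) = - 16 \sqrt{295}$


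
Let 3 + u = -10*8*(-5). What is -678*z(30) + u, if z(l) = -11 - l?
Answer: 28195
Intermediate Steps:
u = 397 (u = -3 - 10*8*(-5) = -3 - 80*(-5) = -3 + 400 = 397)
-678*z(30) + u = -678*(-11 - 1*30) + 397 = -678*(-11 - 30) + 397 = -678*(-41) + 397 = 27798 + 397 = 28195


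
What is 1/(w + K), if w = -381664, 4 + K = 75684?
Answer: -1/305984 ≈ -3.2681e-6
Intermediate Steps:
K = 75680 (K = -4 + 75684 = 75680)
1/(w + K) = 1/(-381664 + 75680) = 1/(-305984) = -1/305984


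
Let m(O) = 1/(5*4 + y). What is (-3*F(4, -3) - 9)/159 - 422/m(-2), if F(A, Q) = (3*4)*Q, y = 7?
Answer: -603849/53 ≈ -11393.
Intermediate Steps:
m(O) = 1/27 (m(O) = 1/(5*4 + 7) = 1/(20 + 7) = 1/27)
F(A, Q) = 12*Q
(-3*F(4, -3) - 9)/159 - 422/m(-2) = (-36*(-3) - 9)/159 - 422/1/27 = (-3*(-36) - 9)*(1/159) - 422*27 = (108 - 9)*(1/159) - 11394 = 99*(1/159) - 11394 = 33/53 - 11394 = -603849/53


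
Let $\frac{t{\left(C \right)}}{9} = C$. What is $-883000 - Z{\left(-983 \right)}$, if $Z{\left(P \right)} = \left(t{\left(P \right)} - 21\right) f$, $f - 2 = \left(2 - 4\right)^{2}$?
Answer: $-829792$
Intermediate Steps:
$f = 6$ ($f = 2 + \left(2 - 4\right)^{2} = 2 + \left(-2\right)^{2} = 2 + 4 = 6$)
$t{\left(C \right)} = 9 C$
$Z{\left(P \right)} = -126 + 54 P$ ($Z{\left(P \right)} = \left(9 P - 21\right) 6 = \left(-21 + 9 P\right) 6 = -126 + 54 P$)
$-883000 - Z{\left(-983 \right)} = -883000 - \left(-126 + 54 \left(-983\right)\right) = -883000 - \left(-126 - 53082\right) = -883000 - -53208 = -883000 + 53208 = -829792$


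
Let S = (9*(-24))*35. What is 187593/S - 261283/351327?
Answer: -1077488657/42159240 ≈ -25.558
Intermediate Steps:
S = -7560 (S = -216*35 = -7560)
187593/S - 261283/351327 = 187593/(-7560) - 261283/351327 = 187593*(-1/7560) - 261283*1/351327 = -8933/360 - 261283/351327 = -1077488657/42159240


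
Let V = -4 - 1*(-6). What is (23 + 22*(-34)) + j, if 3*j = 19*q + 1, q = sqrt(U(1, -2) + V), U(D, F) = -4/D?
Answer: -2174/3 + 19*I*sqrt(2)/3 ≈ -724.67 + 8.9567*I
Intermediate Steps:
V = 2 (V = -4 + 6 = 2)
q = I*sqrt(2) (q = sqrt(-4/1 + 2) = sqrt(-4*1 + 2) = sqrt(-4 + 2) = sqrt(-2) = I*sqrt(2) ≈ 1.4142*I)
j = 1/3 + 19*I*sqrt(2)/3 (j = (19*(I*sqrt(2)) + 1)/3 = (19*I*sqrt(2) + 1)/3 = (1 + 19*I*sqrt(2))/3 = 1/3 + 19*I*sqrt(2)/3 ≈ 0.33333 + 8.9567*I)
(23 + 22*(-34)) + j = (23 + 22*(-34)) + (1/3 + 19*I*sqrt(2)/3) = (23 - 748) + (1/3 + 19*I*sqrt(2)/3) = -725 + (1/3 + 19*I*sqrt(2)/3) = -2174/3 + 19*I*sqrt(2)/3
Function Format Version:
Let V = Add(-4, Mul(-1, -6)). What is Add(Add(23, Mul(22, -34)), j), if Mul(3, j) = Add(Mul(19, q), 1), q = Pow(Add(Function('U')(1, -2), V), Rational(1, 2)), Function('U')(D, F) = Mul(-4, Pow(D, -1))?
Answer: Add(Rational(-2174, 3), Mul(Rational(19, 3), I, Pow(2, Rational(1, 2)))) ≈ Add(-724.67, Mul(8.9567, I))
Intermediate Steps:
V = 2 (V = Add(-4, 6) = 2)
q = Mul(I, Pow(2, Rational(1, 2))) (q = Pow(Add(Mul(-4, Pow(1, -1)), 2), Rational(1, 2)) = Pow(Add(Mul(-4, 1), 2), Rational(1, 2)) = Pow(Add(-4, 2), Rational(1, 2)) = Pow(-2, Rational(1, 2)) = Mul(I, Pow(2, Rational(1, 2))) ≈ Mul(1.4142, I))
j = Add(Rational(1, 3), Mul(Rational(19, 3), I, Pow(2, Rational(1, 2)))) (j = Mul(Rational(1, 3), Add(Mul(19, Mul(I, Pow(2, Rational(1, 2)))), 1)) = Mul(Rational(1, 3), Add(Mul(19, I, Pow(2, Rational(1, 2))), 1)) = Mul(Rational(1, 3), Add(1, Mul(19, I, Pow(2, Rational(1, 2))))) = Add(Rational(1, 3), Mul(Rational(19, 3), I, Pow(2, Rational(1, 2)))) ≈ Add(0.33333, Mul(8.9567, I)))
Add(Add(23, Mul(22, -34)), j) = Add(Add(23, Mul(22, -34)), Add(Rational(1, 3), Mul(Rational(19, 3), I, Pow(2, Rational(1, 2))))) = Add(Add(23, -748), Add(Rational(1, 3), Mul(Rational(19, 3), I, Pow(2, Rational(1, 2))))) = Add(-725, Add(Rational(1, 3), Mul(Rational(19, 3), I, Pow(2, Rational(1, 2))))) = Add(Rational(-2174, 3), Mul(Rational(19, 3), I, Pow(2, Rational(1, 2))))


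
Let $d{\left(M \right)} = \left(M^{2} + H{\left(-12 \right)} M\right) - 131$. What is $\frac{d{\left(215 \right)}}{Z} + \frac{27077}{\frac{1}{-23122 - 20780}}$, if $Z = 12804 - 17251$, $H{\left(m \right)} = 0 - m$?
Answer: $- \frac{5286302165612}{4447} \approx -1.1887 \cdot 10^{9}$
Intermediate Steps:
$H{\left(m \right)} = - m$
$Z = -4447$
$d{\left(M \right)} = -131 + M^{2} + 12 M$ ($d{\left(M \right)} = \left(M^{2} + \left(-1\right) \left(-12\right) M\right) - 131 = \left(M^{2} + 12 M\right) - 131 = -131 + M^{2} + 12 M$)
$\frac{d{\left(215 \right)}}{Z} + \frac{27077}{\frac{1}{-23122 - 20780}} = \frac{-131 + 215^{2} + 12 \cdot 215}{-4447} + \frac{27077}{\frac{1}{-23122 - 20780}} = \left(-131 + 46225 + 2580\right) \left(- \frac{1}{4447}\right) + \frac{27077}{\frac{1}{-43902}} = 48674 \left(- \frac{1}{4447}\right) + \frac{27077}{- \frac{1}{43902}} = - \frac{48674}{4447} + 27077 \left(-43902\right) = - \frac{48674}{4447} - 1188734454 = - \frac{5286302165612}{4447}$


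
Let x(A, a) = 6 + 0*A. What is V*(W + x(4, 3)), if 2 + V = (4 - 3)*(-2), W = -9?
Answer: 12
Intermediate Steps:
x(A, a) = 6 (x(A, a) = 6 + 0 = 6)
V = -4 (V = -2 + (4 - 3)*(-2) = -2 + 1*(-2) = -2 - 2 = -4)
V*(W + x(4, 3)) = -4*(-9 + 6) = -4*(-3) = 12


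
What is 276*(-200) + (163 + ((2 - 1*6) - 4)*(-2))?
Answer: -55021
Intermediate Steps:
276*(-200) + (163 + ((2 - 1*6) - 4)*(-2)) = -55200 + (163 + ((2 - 6) - 4)*(-2)) = -55200 + (163 + (-4 - 4)*(-2)) = -55200 + (163 - 8*(-2)) = -55200 + (163 + 16) = -55200 + 179 = -55021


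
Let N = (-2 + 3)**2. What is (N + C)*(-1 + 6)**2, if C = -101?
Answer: -2500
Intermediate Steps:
N = 1 (N = 1**2 = 1)
(N + C)*(-1 + 6)**2 = (1 - 101)*(-1 + 6)**2 = -100*5**2 = -100*25 = -2500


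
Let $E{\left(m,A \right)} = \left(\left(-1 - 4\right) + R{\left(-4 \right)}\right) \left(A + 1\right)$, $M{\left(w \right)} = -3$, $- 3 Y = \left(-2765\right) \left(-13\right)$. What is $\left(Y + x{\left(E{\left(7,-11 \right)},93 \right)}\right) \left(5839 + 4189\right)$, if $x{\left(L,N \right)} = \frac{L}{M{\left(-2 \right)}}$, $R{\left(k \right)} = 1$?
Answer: $-120285860$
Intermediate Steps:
$Y = - \frac{35945}{3}$ ($Y = - \frac{\left(-2765\right) \left(-13\right)}{3} = \left(- \frac{1}{3}\right) 35945 = - \frac{35945}{3} \approx -11982.0$)
$E{\left(m,A \right)} = -4 - 4 A$ ($E{\left(m,A \right)} = \left(\left(-1 - 4\right) + 1\right) \left(A + 1\right) = \left(\left(-1 - 4\right) + 1\right) \left(1 + A\right) = \left(-5 + 1\right) \left(1 + A\right) = - 4 \left(1 + A\right) = -4 - 4 A$)
$x{\left(L,N \right)} = - \frac{L}{3}$ ($x{\left(L,N \right)} = \frac{L}{-3} = L \left(- \frac{1}{3}\right) = - \frac{L}{3}$)
$\left(Y + x{\left(E{\left(7,-11 \right)},93 \right)}\right) \left(5839 + 4189\right) = \left(- \frac{35945}{3} - \frac{-4 - -44}{3}\right) \left(5839 + 4189\right) = \left(- \frac{35945}{3} - \frac{-4 + 44}{3}\right) 10028 = \left(- \frac{35945}{3} - \frac{40}{3}\right) 10028 = \left(-11995\right) 10028 = -120285860$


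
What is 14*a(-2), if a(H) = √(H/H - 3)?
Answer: 14*I*√2 ≈ 19.799*I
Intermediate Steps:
a(H) = I*√2 (a(H) = √(1 - 3) = √(-2) = I*√2)
14*a(-2) = 14*(I*√2) = 14*I*√2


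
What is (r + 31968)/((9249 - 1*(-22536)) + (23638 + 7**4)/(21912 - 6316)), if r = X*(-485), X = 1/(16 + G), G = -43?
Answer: 13469033116/13385112273 ≈ 1.0063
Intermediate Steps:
X = -1/27 (X = 1/(16 - 43) = 1/(-27) = -1/27 ≈ -0.037037)
r = 485/27 (r = -1/27*(-485) = 485/27 ≈ 17.963)
(r + 31968)/((9249 - 1*(-22536)) + (23638 + 7**4)/(21912 - 6316)) = (485/27 + 31968)/((9249 - 1*(-22536)) + (23638 + 7**4)/(21912 - 6316)) = 863621/(27*((9249 + 22536) + (23638 + 2401)/15596)) = 863621/(27*(31785 + 26039*(1/15596))) = 863621/(27*(31785 + 26039/15596)) = 863621/(27*(495744899/15596)) = (863621/27)*(15596/495744899) = 13469033116/13385112273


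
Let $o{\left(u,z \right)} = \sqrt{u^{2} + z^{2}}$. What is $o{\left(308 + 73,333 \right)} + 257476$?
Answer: $257476 + 15 \sqrt{1138} \approx 2.5798 \cdot 10^{5}$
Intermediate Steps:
$o{\left(308 + 73,333 \right)} + 257476 = \sqrt{\left(308 + 73\right)^{2} + 333^{2}} + 257476 = \sqrt{381^{2} + 110889} + 257476 = \sqrt{145161 + 110889} + 257476 = \sqrt{256050} + 257476 = 15 \sqrt{1138} + 257476 = 257476 + 15 \sqrt{1138}$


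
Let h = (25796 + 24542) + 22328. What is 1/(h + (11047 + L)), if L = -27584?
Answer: 1/56129 ≈ 1.7816e-5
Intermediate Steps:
h = 72666 (h = 50338 + 22328 = 72666)
1/(h + (11047 + L)) = 1/(72666 + (11047 - 27584)) = 1/(72666 - 16537) = 1/56129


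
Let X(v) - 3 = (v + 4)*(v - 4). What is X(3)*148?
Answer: -592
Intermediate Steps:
X(v) = 3 + (-4 + v)*(4 + v) (X(v) = 3 + (v + 4)*(v - 4) = 3 + (4 + v)*(-4 + v) = 3 + (-4 + v)*(4 + v))
X(3)*148 = (-13 + 3²)*148 = (-13 + 9)*148 = -4*148 = -592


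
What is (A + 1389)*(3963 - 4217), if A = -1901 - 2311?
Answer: 717042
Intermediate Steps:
A = -4212
(A + 1389)*(3963 - 4217) = (-4212 + 1389)*(3963 - 4217) = -2823*(-254) = 717042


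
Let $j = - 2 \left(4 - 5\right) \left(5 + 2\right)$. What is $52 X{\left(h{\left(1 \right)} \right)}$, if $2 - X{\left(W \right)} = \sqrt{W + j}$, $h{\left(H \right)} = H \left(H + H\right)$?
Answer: $-104$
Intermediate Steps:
$j = 14$ ($j = - 2 \left(\left(-1\right) 7\right) = \left(-2\right) \left(-7\right) = 14$)
$h{\left(H \right)} = 2 H^{2}$ ($h{\left(H \right)} = H 2 H = 2 H^{2}$)
$X{\left(W \right)} = 2 - \sqrt{14 + W}$ ($X{\left(W \right)} = 2 - \sqrt{W + 14} = 2 - \sqrt{14 + W}$)
$52 X{\left(h{\left(1 \right)} \right)} = 52 \left(2 - \sqrt{14 + 2 \cdot 1^{2}}\right) = 52 \left(2 - \sqrt{14 + 2 \cdot 1}\right) = 52 \left(2 - \sqrt{14 + 2}\right) = 52 \left(2 - \sqrt{16}\right) = 52 \left(2 - 4\right) = 52 \left(-2\right) = -104$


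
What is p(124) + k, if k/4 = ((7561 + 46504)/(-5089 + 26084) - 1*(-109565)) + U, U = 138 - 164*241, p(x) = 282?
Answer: 1179953854/4199 ≈ 2.8101e+5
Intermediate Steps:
U = -39386 (U = 138 - 39524 = -39386)
k = 1178769736/4199 (k = 4*(((7561 + 46504)/(-5089 + 26084) - 1*(-109565)) - 39386) = 4*((54065/20995 + 109565) - 39386) = 4*((54065*(1/20995) + 109565) - 39386) = 4*((10813/4199 + 109565) - 39386) = 4*(460074248/4199 - 39386) = 4*(294692434/4199) = 1178769736/4199 ≈ 2.8073e+5)
p(124) + k = 282 + 1178769736/4199 = 1179953854/4199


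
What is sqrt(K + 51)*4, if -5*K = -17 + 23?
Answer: 4*sqrt(1245)/5 ≈ 28.228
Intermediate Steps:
K = -6/5 (K = -(-17 + 23)/5 = -1/5*6 = -6/5 ≈ -1.2000)
sqrt(K + 51)*4 = sqrt(-6/5 + 51)*4 = sqrt(249/5)*4 = (sqrt(1245)/5)*4 = 4*sqrt(1245)/5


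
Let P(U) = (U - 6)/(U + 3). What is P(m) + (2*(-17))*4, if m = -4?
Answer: -126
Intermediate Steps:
P(U) = (-6 + U)/(3 + U)
P(m) + (2*(-17))*4 = (-6 - 4)/(3 - 4) + (2*(-17))*4 = -10/(-1) - 34*4 = -1*(-10) - 136 = 10 - 136 = -126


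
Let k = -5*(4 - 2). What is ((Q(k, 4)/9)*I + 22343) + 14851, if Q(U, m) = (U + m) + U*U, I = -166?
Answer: 319142/9 ≈ 35460.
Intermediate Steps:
k = -10 (k = -5*2 = -10)
Q(U, m) = U + m + U² (Q(U, m) = (U + m) + U² = U + m + U²)
((Q(k, 4)/9)*I + 22343) + 14851 = (((-10 + 4 + (-10)²)/9)*(-166) + 22343) + 14851 = (((-10 + 4 + 100)*(⅑))*(-166) + 22343) + 14851 = ((94*(⅑))*(-166) + 22343) + 14851 = ((94/9)*(-166) + 22343) + 14851 = (-15604/9 + 22343) + 14851 = 185483/9 + 14851 = 319142/9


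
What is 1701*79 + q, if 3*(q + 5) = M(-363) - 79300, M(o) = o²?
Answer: 455591/3 ≈ 1.5186e+5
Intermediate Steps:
q = 52454/3 (q = -5 + ((-363)² - 79300)/3 = -5 + (131769 - 79300)/3 = -5 + (⅓)*52469 = -5 + 52469/3 = 52454/3 ≈ 17485.)
1701*79 + q = 1701*79 + 52454/3 = 134379 + 52454/3 = 455591/3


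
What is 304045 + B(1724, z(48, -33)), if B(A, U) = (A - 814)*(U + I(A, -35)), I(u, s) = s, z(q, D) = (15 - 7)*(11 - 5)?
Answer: 315875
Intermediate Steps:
z(q, D) = 48 (z(q, D) = 8*6 = 48)
B(A, U) = (-814 + A)*(-35 + U) (B(A, U) = (A - 814)*(U - 35) = (-814 + A)*(-35 + U))
304045 + B(1724, z(48, -33)) = 304045 + (28490 - 814*48 - 35*1724 + 1724*48) = 304045 + (28490 - 39072 - 60340 + 82752) = 304045 + 11830 = 315875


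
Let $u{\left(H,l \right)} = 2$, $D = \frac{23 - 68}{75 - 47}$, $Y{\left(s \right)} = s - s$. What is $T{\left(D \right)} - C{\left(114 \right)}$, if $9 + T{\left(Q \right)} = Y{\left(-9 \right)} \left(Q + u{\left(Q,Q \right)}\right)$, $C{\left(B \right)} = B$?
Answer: $-123$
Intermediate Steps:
$Y{\left(s \right)} = 0$
$D = - \frac{45}{28} \approx -1.6071$
$T{\left(Q \right)} = -9$ ($T{\left(Q \right)} = -9 + 0 \left(Q + 2\right) = -9 + 0 \left(2 + Q\right) = -9 + 0 = -9$)
$T{\left(D \right)} - C{\left(114 \right)} = -9 - 114 = -123$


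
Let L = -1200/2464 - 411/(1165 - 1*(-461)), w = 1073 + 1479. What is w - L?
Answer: 53268021/20867 ≈ 2552.7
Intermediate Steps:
w = 2552
L = -15437/20867 (L = -1200*1/2464 - 411/(1165 + 461) = -75/154 - 411/1626 = -75/154 - 411*1/1626 = -75/154 - 137/542 = -15437/20867 ≈ -0.73978)
w - L = 2552 - 1*(-15437/20867) = 2552 + 15437/20867 = 53268021/20867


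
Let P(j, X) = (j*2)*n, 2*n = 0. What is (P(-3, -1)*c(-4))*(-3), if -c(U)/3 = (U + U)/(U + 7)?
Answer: 0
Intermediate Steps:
n = 0 (n = (1/2)*0 = 0)
P(j, X) = 0 (P(j, X) = (j*2)*0 = (2*j)*0 = 0)
c(U) = -6*U/(7 + U) (c(U) = -3*(U + U)/(U + 7) = -3*2*U/(7 + U) = -6*U/(7 + U))
(P(-3, -1)*c(-4))*(-3) = (0*(-6*(-4)/(7 - 4)))*(-3) = (0*(-6*(-4)/3))*(-3) = (0*(-6*(-4)*1/3))*(-3) = (0*8)*(-3) = 0*(-3) = 0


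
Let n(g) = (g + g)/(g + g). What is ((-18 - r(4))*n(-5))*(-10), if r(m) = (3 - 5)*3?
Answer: 120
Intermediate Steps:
r(m) = -6 (r(m) = -2*3 = -6)
n(g) = 1 (n(g) = (2*g)/((2*g)) = (2*g)*(1/(2*g)) = 1)
((-18 - r(4))*n(-5))*(-10) = ((-18 - 1*(-6))*1)*(-10) = ((-18 + 6)*1)*(-10) = -12*1*(-10) = -12*(-10) = 120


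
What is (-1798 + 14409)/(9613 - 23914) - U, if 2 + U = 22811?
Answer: -326204120/14301 ≈ -22810.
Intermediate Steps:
U = 22809 (U = -2 + 22811 = 22809)
(-1798 + 14409)/(9613 - 23914) - U = (-1798 + 14409)/(9613 - 23914) - 1*22809 = 12611/(-14301) - 22809 = 12611*(-1/14301) - 22809 = -12611/14301 - 22809 = -326204120/14301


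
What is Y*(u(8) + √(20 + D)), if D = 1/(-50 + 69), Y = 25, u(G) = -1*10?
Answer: -250 + 25*√7239/19 ≈ -138.05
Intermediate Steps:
u(G) = -10
D = 1/19 ≈ 0.052632
Y*(u(8) + √(20 + D)) = 25*(-10 + √(20 + 1/19)) = 25*(-10 + √(381/19)) = 25*(-10 + √7239/19) = -250 + 25*√7239/19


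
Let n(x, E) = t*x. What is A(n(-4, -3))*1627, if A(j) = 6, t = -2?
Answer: 9762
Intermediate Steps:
n(x, E) = -2*x
A(n(-4, -3))*1627 = 6*1627 = 9762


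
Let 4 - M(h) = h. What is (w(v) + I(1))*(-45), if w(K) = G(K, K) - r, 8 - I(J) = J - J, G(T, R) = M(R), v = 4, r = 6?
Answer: -90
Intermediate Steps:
M(h) = 4 - h
G(T, R) = 4 - R
I(J) = 8 (I(J) = 8 - (J - J) = 8 - 1*0 = 8 + 0 = 8)
w(K) = -2 - K (w(K) = (4 - K) - 1*6 = (4 - K) - 6 = -2 - K)
(w(v) + I(1))*(-45) = ((-2 - 1*4) + 8)*(-45) = ((-2 - 4) + 8)*(-45) = (-6 + 8)*(-45) = 2*(-45) = -90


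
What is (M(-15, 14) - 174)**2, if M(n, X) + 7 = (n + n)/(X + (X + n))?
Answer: 5678689/169 ≈ 33602.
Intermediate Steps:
M(n, X) = -7 + 2*n/(n + 2*X) (M(n, X) = -7 + (n + n)/(X + (X + n)) = -7 + (2*n)/(n + 2*X) = -7 + 2*n/(n + 2*X))
(M(-15, 14) - 174)**2 = ((-14*14 - 5*(-15))/(-15 + 2*14) - 174)**2 = ((-196 + 75)/(-15 + 28) - 174)**2 = (-121/13 - 174)**2 = (-2383/13)**2 = 5678689/169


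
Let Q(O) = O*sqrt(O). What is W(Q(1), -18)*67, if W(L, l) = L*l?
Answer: -1206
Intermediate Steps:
Q(O) = O**(3/2)
W(Q(1), -18)*67 = (1**(3/2)*(-18))*67 = (1*(-18))*67 = -18*67 = -1206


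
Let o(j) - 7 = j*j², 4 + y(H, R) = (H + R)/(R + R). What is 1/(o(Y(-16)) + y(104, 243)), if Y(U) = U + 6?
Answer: -486/484195 ≈ -0.0010037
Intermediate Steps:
y(H, R) = -4 + (H + R)/(2*R) (y(H, R) = -4 + (H + R)/(R + R) = -4 + (H + R)/((2*R)) = -4 + (H + R)*(1/(2*R)) = -4 + (H + R)/(2*R))
Y(U) = 6 + U
o(j) = 7 + j³ (o(j) = 7 + j*j² = 7 + j³)
1/(o(Y(-16)) + y(104, 243)) = 1/((7 + (6 - 16)³) + (½)*(104 - 7*243)/243) = 1/((7 + (-10)³) + (½)*(1/243)*(104 - 1701)) = 1/((7 - 1000) + (½)*(1/243)*(-1597)) = 1/(-993 - 1597/486) = 1/(-484195/486) = -486/484195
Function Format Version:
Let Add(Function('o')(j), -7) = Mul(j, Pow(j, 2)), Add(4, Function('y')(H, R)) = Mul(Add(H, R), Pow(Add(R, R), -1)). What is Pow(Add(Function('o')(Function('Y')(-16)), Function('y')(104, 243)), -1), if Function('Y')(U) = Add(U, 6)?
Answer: Rational(-486, 484195) ≈ -0.0010037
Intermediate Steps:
Function('y')(H, R) = Add(-4, Mul(Rational(1, 2), Pow(R, -1), Add(H, R))) (Function('y')(H, R) = Add(-4, Mul(Add(H, R), Pow(Add(R, R), -1))) = Add(-4, Mul(Add(H, R), Pow(Mul(2, R), -1))) = Add(-4, Mul(Add(H, R), Mul(Rational(1, 2), Pow(R, -1)))) = Add(-4, Mul(Rational(1, 2), Pow(R, -1), Add(H, R))))
Function('Y')(U) = Add(6, U)
Function('o')(j) = Add(7, Pow(j, 3)) (Function('o')(j) = Add(7, Mul(j, Pow(j, 2))) = Add(7, Pow(j, 3)))
Pow(Add(Function('o')(Function('Y')(-16)), Function('y')(104, 243)), -1) = Pow(Add(Add(7, Pow(Add(6, -16), 3)), Mul(Rational(1, 2), Pow(243, -1), Add(104, Mul(-7, 243)))), -1) = Pow(Add(Add(7, Pow(-10, 3)), Mul(Rational(1, 2), Rational(1, 243), Add(104, -1701))), -1) = Pow(Add(Add(7, -1000), Mul(Rational(1, 2), Rational(1, 243), -1597)), -1) = Pow(Add(-993, Rational(-1597, 486)), -1) = Pow(Rational(-484195, 486), -1) = Rational(-486, 484195)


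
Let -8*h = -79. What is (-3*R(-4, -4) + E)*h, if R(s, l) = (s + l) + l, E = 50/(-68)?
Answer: 94721/272 ≈ 348.24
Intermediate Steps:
h = 79/8 (h = -⅛*(-79) = 79/8 ≈ 9.8750)
E = -25/34 (E = 50*(-1/68) = -25/34 ≈ -0.73529)
R(s, l) = s + 2*l (R(s, l) = (l + s) + l = s + 2*l)
(-3*R(-4, -4) + E)*h = (-3*(-4 + 2*(-4)) - 25/34)*(79/8) = (-3*(-4 - 8) - 25/34)*(79/8) = (-3*(-12) - 25/34)*(79/8) = (36 - 25/34)*(79/8) = (1199/34)*(79/8) = 94721/272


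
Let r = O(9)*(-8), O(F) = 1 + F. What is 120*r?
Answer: -9600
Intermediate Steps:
r = -80 (r = (1 + 9)*(-8) = 10*(-8) = -80)
120*r = 120*(-80) = -9600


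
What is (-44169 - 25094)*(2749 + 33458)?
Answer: -2507805441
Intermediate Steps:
(-44169 - 25094)*(2749 + 33458) = -69263*36207 = -2507805441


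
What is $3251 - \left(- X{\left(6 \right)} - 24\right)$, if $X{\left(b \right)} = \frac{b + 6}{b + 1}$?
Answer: $\frac{22937}{7} \approx 3276.7$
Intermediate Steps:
$X{\left(b \right)} = \frac{6 + b}{1 + b}$
$3251 - \left(- X{\left(6 \right)} - 24\right) = 3251 - \left(- \frac{6 + 6}{1 + 6} - 24\right) = 3251 - \left(- \frac{12}{7} - 24\right) = 3251 - - \frac{180}{7} = 3251 + \frac{180}{7} = \frac{22937}{7}$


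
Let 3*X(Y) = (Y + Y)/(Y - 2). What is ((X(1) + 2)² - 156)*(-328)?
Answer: 455264/9 ≈ 50585.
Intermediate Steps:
X(Y) = 2*Y/(3*(-2 + Y)) (X(Y) = ((Y + Y)/(Y - 2))/3 = ((2*Y)/(-2 + Y))/3 = (2*Y/(-2 + Y))/3 = 2*Y/(3*(-2 + Y)))
((X(1) + 2)² - 156)*(-328) = (((⅔)*1/(-2 + 1) + 2)² - 156)*(-328) = (((⅔)*1/(-1) + 2)² - 156)*(-328) = (((⅔)*1*(-1) + 2)² - 156)*(-328) = ((-⅔ + 2)² - 156)*(-328) = ((4/3)² - 156)*(-328) = (16/9 - 156)*(-328) = -1388/9*(-328) = 455264/9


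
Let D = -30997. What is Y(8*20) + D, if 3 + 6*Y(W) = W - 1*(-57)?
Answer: -92884/3 ≈ -30961.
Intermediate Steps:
Y(W) = 9 + W/6 (Y(W) = -½ + (W - 1*(-57))/6 = -½ + (W + 57)/6 = -½ + (57 + W)/6 = -½ + (19/2 + W/6) = 9 + W/6)
Y(8*20) + D = (9 + (8*20)/6) - 30997 = (9 + (⅙)*160) - 30997 = (9 + 80/3) - 30997 = 107/3 - 30997 = -92884/3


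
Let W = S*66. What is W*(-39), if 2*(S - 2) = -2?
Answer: -2574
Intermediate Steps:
S = 1 (S = 2 + (1/2)*(-2) = 2 - 1 = 1)
W = 66 (W = 1*66 = 66)
W*(-39) = 66*(-39) = -2574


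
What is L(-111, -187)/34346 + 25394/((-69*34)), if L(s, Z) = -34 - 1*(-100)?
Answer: -218006872/20143929 ≈ -10.822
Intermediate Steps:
L(s, Z) = 66 (L(s, Z) = -34 + 100 = 66)
L(-111, -187)/34346 + 25394/((-69*34)) = 66/34346 + 25394/((-69*34)) = 66*(1/34346) + 25394/(-2346) = 33/17173 + 25394*(-1/2346) = 33/17173 - 12697/1173 = -218006872/20143929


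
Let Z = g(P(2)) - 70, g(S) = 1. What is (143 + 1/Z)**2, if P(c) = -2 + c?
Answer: 97337956/4761 ≈ 20445.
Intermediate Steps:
Z = -69 (Z = 1 - 70 = -69)
(143 + 1/Z)**2 = (143 + 1/(-69))**2 = (143 - 1/69)**2 = (9866/69)**2 = 97337956/4761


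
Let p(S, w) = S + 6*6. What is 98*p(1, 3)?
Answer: 3626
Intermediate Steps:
p(S, w) = 36 + S (p(S, w) = S + 36 = 36 + S)
98*p(1, 3) = 98*(36 + 1) = 98*37 = 3626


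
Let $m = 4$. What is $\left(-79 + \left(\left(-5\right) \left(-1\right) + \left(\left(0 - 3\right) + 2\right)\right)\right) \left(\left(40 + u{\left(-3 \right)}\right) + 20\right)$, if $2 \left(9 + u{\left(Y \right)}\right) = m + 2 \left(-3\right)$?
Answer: $-3750$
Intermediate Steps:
$u{\left(Y \right)} = -10$ ($u{\left(Y \right)} = -9 + \frac{4 + 2 \left(-3\right)}{2} = -9 + \frac{4 - 6}{2} = -9 + \frac{1}{2} \left(-2\right) = -9 - 1 = -10$)
$\left(-79 + \left(\left(-5\right) \left(-1\right) + \left(\left(0 - 3\right) + 2\right)\right)\right) \left(\left(40 + u{\left(-3 \right)}\right) + 20\right) = \left(-79 + \left(\left(-5\right) \left(-1\right) + \left(\left(0 - 3\right) + 2\right)\right)\right) \left(\left(40 - 10\right) + 20\right) = \left(-79 + \left(5 + \left(-3 + 2\right)\right)\right) \left(30 + 20\right) = \left(-79 + \left(5 - 1\right)\right) 50 = \left(-79 + 4\right) 50 = \left(-75\right) 50 = -3750$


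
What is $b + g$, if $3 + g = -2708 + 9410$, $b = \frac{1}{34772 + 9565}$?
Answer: $\frac{297013564}{44337} \approx 6699.0$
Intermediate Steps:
$b = \frac{1}{44337} \approx 2.2555 \cdot 10^{-5}$
$g = 6699$ ($g = -3 + \left(-2708 + 9410\right) = -3 + 6702 = 6699$)
$b + g = \frac{1}{44337} + 6699 = \frac{297013564}{44337}$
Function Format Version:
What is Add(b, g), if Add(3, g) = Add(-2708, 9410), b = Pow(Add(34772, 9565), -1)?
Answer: Rational(297013564, 44337) ≈ 6699.0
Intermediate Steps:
b = Rational(1, 44337) (b = Pow(44337, -1) = Rational(1, 44337) ≈ 2.2555e-5)
g = 6699 (g = Add(-3, Add(-2708, 9410)) = Add(-3, 6702) = 6699)
Add(b, g) = Add(Rational(1, 44337), 6699) = Rational(297013564, 44337)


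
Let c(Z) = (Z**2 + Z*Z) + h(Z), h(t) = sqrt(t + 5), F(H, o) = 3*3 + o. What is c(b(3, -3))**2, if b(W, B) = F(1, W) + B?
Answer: (162 + sqrt(14))**2 ≈ 27470.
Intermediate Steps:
F(H, o) = 9 + o
b(W, B) = 9 + B + W (b(W, B) = (9 + W) + B = 9 + B + W)
h(t) = sqrt(5 + t)
c(Z) = sqrt(5 + Z) + 2*Z**2 (c(Z) = (Z**2 + Z*Z) + sqrt(5 + Z) = (Z**2 + Z**2) + sqrt(5 + Z) = 2*Z**2 + sqrt(5 + Z) = sqrt(5 + Z) + 2*Z**2)
c(b(3, -3))**2 = (sqrt(5 + (9 - 3 + 3)) + 2*(9 - 3 + 3)**2)**2 = (sqrt(5 + 9) + 2*9**2)**2 = (sqrt(14) + 2*81)**2 = (sqrt(14) + 162)**2 = (162 + sqrt(14))**2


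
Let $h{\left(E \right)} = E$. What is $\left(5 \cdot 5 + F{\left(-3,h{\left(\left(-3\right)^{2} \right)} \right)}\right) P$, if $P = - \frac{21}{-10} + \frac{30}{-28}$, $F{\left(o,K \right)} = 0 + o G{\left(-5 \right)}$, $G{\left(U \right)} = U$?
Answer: $\frac{288}{7} \approx 41.143$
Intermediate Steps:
$F{\left(o,K \right)} = - 5 o$ ($F{\left(o,K \right)} = 0 + o \left(-5\right) = 0 - 5 o = - 5 o$)
$P = \frac{36}{35}$ ($P = \left(-21\right) \left(- \frac{1}{10}\right) + 30 \left(- \frac{1}{28}\right) = \frac{21}{10} - \frac{15}{14} = \frac{36}{35} \approx 1.0286$)
$\left(5 \cdot 5 + F{\left(-3,h{\left(\left(-3\right)^{2} \right)} \right)}\right) P = \left(5 \cdot 5 - -15\right) \frac{36}{35} = \left(25 + 15\right) \frac{36}{35} = 40 \cdot \frac{36}{35} = \frac{288}{7}$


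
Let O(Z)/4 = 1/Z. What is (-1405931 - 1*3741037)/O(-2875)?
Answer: 3699383250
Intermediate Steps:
O(Z) = 4/Z
(-1405931 - 1*3741037)/O(-2875) = (-1405931 - 1*3741037)/((4/(-2875))) = (-1405931 - 3741037)/((4*(-1/2875))) = -5146968/(-4/2875) = -5146968*(-2875/4) = 3699383250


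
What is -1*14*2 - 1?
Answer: -29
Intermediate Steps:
-1*14*2 - 1 = -14*2 - 1 = -28 - 1 = -29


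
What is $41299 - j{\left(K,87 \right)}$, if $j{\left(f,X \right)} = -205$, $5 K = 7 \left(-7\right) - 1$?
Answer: $41504$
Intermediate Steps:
$K = -10$ ($K = \frac{7 \left(-7\right) - 1}{5} = \frac{-49 - 1}{5} = \frac{1}{5} \left(-50\right) = -10$)
$41299 - j{\left(K,87 \right)} = 41299 - -205 = 41299 + 205 = 41504$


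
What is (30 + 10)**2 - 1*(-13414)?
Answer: 15014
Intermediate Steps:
(30 + 10)**2 - 1*(-13414) = 40**2 + 13414 = 1600 + 13414 = 15014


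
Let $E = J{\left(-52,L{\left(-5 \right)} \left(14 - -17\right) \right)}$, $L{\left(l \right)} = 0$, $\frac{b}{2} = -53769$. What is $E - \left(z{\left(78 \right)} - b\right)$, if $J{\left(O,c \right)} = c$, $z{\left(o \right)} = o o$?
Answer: $-113622$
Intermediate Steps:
$b = -107538$ ($b = 2 \left(-53769\right) = -107538$)
$z{\left(o \right)} = o^{2}$
$E = 0$ ($E = 0 \left(14 - -17\right) = 0 \left(14 + 17\right) = 0 \cdot 31 = 0$)
$E - \left(z{\left(78 \right)} - b\right) = 0 - \left(78^{2} - -107538\right) = 0 - \left(6084 + 107538\right) = 0 - 113622 = -113622$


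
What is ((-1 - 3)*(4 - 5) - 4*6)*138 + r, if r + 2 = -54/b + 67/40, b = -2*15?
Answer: -110341/40 ≈ -2758.5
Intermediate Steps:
b = -30
r = 59/40 (r = -2 + (-54/(-30) + 67/40) = -2 + (-54*(-1/30) + 67*(1/40)) = -2 + (9/5 + 67/40) = -2 + 139/40 = 59/40 ≈ 1.4750)
((-1 - 3)*(4 - 5) - 4*6)*138 + r = ((-1 - 3)*(4 - 5) - 4*6)*138 + 59/40 = (-4*(-1) - 24)*138 + 59/40 = (4 - 24)*138 + 59/40 = -20*138 + 59/40 = -2760 + 59/40 = -110341/40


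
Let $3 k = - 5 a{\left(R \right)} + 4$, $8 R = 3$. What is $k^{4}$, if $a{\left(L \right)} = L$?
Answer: $\frac{83521}{331776} \approx 0.25174$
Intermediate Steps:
$R = \frac{3}{8}$ ($R = \frac{1}{8} \cdot 3 = \frac{3}{8} \approx 0.375$)
$k = \frac{17}{24}$ ($k = \frac{\left(-5\right) \frac{3}{8} + 4}{3} = \frac{- \frac{15}{8} + 4}{3} = \frac{1}{3} \cdot \frac{17}{8} = \frac{17}{24} \approx 0.70833$)
$k^{4} = \left(\frac{17}{24}\right)^{4} = \frac{83521}{331776}$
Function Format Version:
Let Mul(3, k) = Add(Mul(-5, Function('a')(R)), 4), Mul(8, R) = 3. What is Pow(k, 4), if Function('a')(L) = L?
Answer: Rational(83521, 331776) ≈ 0.25174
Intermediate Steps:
R = Rational(3, 8) (R = Mul(Rational(1, 8), 3) = Rational(3, 8) ≈ 0.37500)
k = Rational(17, 24) (k = Mul(Rational(1, 3), Add(Mul(-5, Rational(3, 8)), 4)) = Mul(Rational(1, 3), Add(Rational(-15, 8), 4)) = Mul(Rational(1, 3), Rational(17, 8)) = Rational(17, 24) ≈ 0.70833)
Pow(k, 4) = Pow(Rational(17, 24), 4) = Rational(83521, 331776)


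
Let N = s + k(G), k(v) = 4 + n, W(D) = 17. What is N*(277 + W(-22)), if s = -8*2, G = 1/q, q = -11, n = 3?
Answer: -2646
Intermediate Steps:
G = -1/11 (G = 1/(-11) = -1/11 ≈ -0.090909)
s = -16
k(v) = 7 (k(v) = 4 + 3 = 7)
N = -9 (N = -16 + 7 = -9)
N*(277 + W(-22)) = -9*(277 + 17) = -9*294 = -2646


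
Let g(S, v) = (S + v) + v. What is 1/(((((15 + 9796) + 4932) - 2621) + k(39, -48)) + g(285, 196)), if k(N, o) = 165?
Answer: 1/12964 ≈ 7.7137e-5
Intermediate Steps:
g(S, v) = S + 2*v
1/(((((15 + 9796) + 4932) - 2621) + k(39, -48)) + g(285, 196)) = 1/(((((15 + 9796) + 4932) - 2621) + 165) + (285 + 2*196)) = 1/((((9811 + 4932) - 2621) + 165) + (285 + 392)) = 1/(((14743 - 2621) + 165) + 677) = 1/((12122 + 165) + 677) = 1/(12287 + 677) = 1/12964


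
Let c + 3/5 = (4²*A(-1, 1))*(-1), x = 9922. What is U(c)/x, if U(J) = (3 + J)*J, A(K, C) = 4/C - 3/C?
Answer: 2822/124025 ≈ 0.022753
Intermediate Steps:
A(K, C) = 1/C
c = -83/5 (c = -⅗ + (4²/1)*(-1) = -⅗ + (16*1)*(-1) = -⅗ + 16*(-1) = -⅗ - 16 = -83/5 ≈ -16.600)
U(J) = J*(3 + J)
U(c)/x = -83*(3 - 83/5)/5/9922 = -83/5*(-68/5)*(1/9922) = (5644/25)*(1/9922) = 2822/124025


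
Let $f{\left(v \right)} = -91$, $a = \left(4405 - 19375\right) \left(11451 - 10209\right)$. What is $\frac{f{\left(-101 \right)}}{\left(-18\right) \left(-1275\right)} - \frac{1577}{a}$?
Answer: $- \frac{6132397}{1580382900} \approx -0.0038803$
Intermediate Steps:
$a = -18592740$ ($a = \left(-14970\right) 1242 = -18592740$)
$\frac{f{\left(-101 \right)}}{\left(-18\right) \left(-1275\right)} - \frac{1577}{a} = - \frac{91}{\left(-18\right) \left(-1275\right)} - \frac{1577}{-18592740} = - \frac{91}{22950} - - \frac{1577}{18592740} = \left(-91\right) \frac{1}{22950} + \frac{1577}{18592740} = - \frac{91}{22950} + \frac{1577}{18592740} = - \frac{6132397}{1580382900}$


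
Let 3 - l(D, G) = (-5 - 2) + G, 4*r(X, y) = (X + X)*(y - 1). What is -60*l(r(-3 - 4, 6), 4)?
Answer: -360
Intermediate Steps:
r(X, y) = X*(-1 + y)/2 (r(X, y) = ((X + X)*(y - 1))/4 = ((2*X)*(-1 + y))/4 = (2*X*(-1 + y))/4 = X*(-1 + y)/2)
l(D, G) = 10 - G (l(D, G) = 3 - ((-5 - 2) + G) = 3 - (-7 + G) = 3 + (7 - G) = 10 - G)
-60*l(r(-3 - 4, 6), 4) = -60*(10 - 1*4) = -60*(10 - 4) = -60*6 = -360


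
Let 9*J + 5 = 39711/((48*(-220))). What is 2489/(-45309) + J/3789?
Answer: -3031975787/54936256320 ≈ -0.055191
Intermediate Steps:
J = -10279/10560 (J = -5/9 + (39711/((48*(-220))))/9 = -5/9 + (39711/(-10560))/9 = -5/9 + (39711*(-1/10560))/9 = -5/9 + (⅑)*(-13237/3520) = -5/9 - 13237/31680 = -10279/10560 ≈ -0.97339)
2489/(-45309) + J/3789 = 2489/(-45309) - 10279/10560/3789 = 2489*(-1/45309) - 10279/10560*1/3789 = -2489/45309 - 10279/40011840 = -3031975787/54936256320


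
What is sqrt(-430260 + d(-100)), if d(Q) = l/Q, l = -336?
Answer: 88*I*sqrt(1389)/5 ≈ 655.94*I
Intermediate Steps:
d(Q) = -336/Q
sqrt(-430260 + d(-100)) = sqrt(-430260 - 336/(-100)) = sqrt(-430260 - 336*(-1/100)) = sqrt(-430260 + 84/25) = sqrt(-10756416/25) = 88*I*sqrt(1389)/5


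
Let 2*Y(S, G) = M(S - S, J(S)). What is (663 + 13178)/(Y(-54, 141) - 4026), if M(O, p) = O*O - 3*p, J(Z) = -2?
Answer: -13841/4023 ≈ -3.4405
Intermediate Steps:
M(O, p) = O² - 3*p
Y(S, G) = 3 (Y(S, G) = ((S - S)² - 3*(-2))/2 = (0² + 6)/2 = (0 + 6)/2 = (½)*6 = 3)
(663 + 13178)/(Y(-54, 141) - 4026) = (663 + 13178)/(3 - 4026) = 13841/(-4023) = 13841*(-1/4023) = -13841/4023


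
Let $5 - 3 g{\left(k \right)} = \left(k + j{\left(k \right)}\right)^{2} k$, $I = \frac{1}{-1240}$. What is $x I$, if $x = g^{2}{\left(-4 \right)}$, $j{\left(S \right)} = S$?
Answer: $- \frac{7569}{1240} \approx -6.104$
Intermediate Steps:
$I = - \frac{1}{1240} \approx -0.00080645$
$g{\left(k \right)} = \frac{5}{3} - \frac{4 k^{3}}{3}$ ($g{\left(k \right)} = \frac{5}{3} - \frac{\left(k + k\right)^{2} k}{3} = \frac{5}{3} - \frac{\left(2 k\right)^{2} k}{3} = \frac{5}{3} - \frac{4 k^{2} k}{3} = \frac{5}{3} - \frac{4 k^{3}}{3}$)
$x = 7569$ ($x = \left(\frac{5}{3} - \frac{4 \left(-4\right)^{3}}{3}\right)^{2} = \left(\frac{5}{3} - - \frac{256}{3}\right)^{2} = \left(\frac{5}{3} + \frac{256}{3}\right)^{2} = 87^{2} = 7569$)
$x I = 7569 \left(- \frac{1}{1240}\right) = - \frac{7569}{1240}$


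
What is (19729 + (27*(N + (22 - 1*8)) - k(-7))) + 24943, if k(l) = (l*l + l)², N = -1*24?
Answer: 42638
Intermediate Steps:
N = -24
k(l) = (l + l²)² (k(l) = (l² + l)² = (l + l²)²)
(19729 + (27*(N + (22 - 1*8)) - k(-7))) + 24943 = (19729 + (27*(-24 + (22 - 1*8)) - (-7)²*(1 - 7)²)) + 24943 = (19729 + (27*(-24 + (22 - 8)) - 49*(-6)²)) + 24943 = (19729 + (27*(-24 + 14) - 49*36)) + 24943 = (19729 + (27*(-10) - 1*1764)) + 24943 = (19729 + (-270 - 1764)) + 24943 = (19729 - 2034) + 24943 = 17695 + 24943 = 42638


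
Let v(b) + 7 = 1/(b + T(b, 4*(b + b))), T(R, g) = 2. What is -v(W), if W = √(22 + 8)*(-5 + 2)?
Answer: 932/133 + 3*√30/266 ≈ 7.0693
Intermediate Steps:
W = -3*√30 (W = √30*(-3) = -3*√30 ≈ -16.432)
v(b) = -7 + 1/(2 + b) (v(b) = -7 + 1/(b + 2) = -7 + 1/(2 + b))
-v(W) = -(-13 - (-21)*√30)/(2 - 3*√30) = -(-13 + 21*√30)/(2 - 3*√30)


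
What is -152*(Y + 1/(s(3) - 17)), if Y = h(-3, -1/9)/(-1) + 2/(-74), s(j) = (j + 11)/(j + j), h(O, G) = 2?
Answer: 129618/407 ≈ 318.47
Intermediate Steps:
s(j) = (11 + j)/(2*j) (s(j) = (11 + j)/((2*j)) = (11 + j)*(1/(2*j)) = (11 + j)/(2*j))
Y = -75/37 (Y = 2/(-1) + 2/(-74) = 2*(-1) + 2*(-1/74) = -2 - 1/37 = -75/37 ≈ -2.0270)
-152*(Y + 1/(s(3) - 17)) = -152*(-75/37 + 1/((½)*(11 + 3)/3 - 17)) = -152*(-75/37 + 1/((½)*(⅓)*14 - 17)) = -152*(-75/37 + 1/(7/3 - 17)) = -152*(-75/37 + 1/(-44/3)) = -152*(-75/37 - 3/44) = -152*(-3411/1628) = 129618/407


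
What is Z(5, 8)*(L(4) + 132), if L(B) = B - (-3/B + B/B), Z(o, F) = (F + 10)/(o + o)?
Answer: 4887/20 ≈ 244.35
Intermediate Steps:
Z(o, F) = (10 + F)/(2*o) (Z(o, F) = (10 + F)/((2*o)) = (10 + F)*(1/(2*o)) = (10 + F)/(2*o))
L(B) = -1 + B + 3/B (L(B) = B - (-3/B + 1) = B - (1 - 3/B) = B + (-1 + 3/B) = -1 + B + 3/B)
Z(5, 8)*(L(4) + 132) = ((½)*(10 + 8)/5)*((-1 + 4 + 3/4) + 132) = ((½)*(⅕)*18)*((-1 + 4 + 3*(¼)) + 132) = 9*((-1 + 4 + ¾) + 132)/5 = 9*(15/4 + 132)/5 = (9/5)*(543/4) = 4887/20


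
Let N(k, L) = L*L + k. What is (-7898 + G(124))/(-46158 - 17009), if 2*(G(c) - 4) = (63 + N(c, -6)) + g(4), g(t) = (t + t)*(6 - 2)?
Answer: 15533/126334 ≈ 0.12295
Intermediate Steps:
g(t) = 8*t (g(t) = (2*t)*4 = 8*t)
N(k, L) = k + L² (N(k, L) = L² + k = k + L²)
G(c) = 139/2 + c/2 (G(c) = 4 + ((63 + (c + (-6)²)) + 8*4)/2 = 4 + ((63 + (c + 36)) + 32)/2 = 4 + ((63 + (36 + c)) + 32)/2 = 4 + ((99 + c) + 32)/2 = 4 + (131 + c)/2 = 4 + (131/2 + c/2) = 139/2 + c/2)
(-7898 + G(124))/(-46158 - 17009) = (-7898 + (139/2 + (½)*124))/(-46158 - 17009) = (-7898 + (139/2 + 62))/(-63167) = (-7898 + 263/2)*(-1/63167) = -15533/2*(-1/63167) = 15533/126334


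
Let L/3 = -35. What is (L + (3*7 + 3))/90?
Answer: -9/10 ≈ -0.90000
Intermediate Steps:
L = -105 (L = 3*(-35) = -105)
(L + (3*7 + 3))/90 = (-105 + (3*7 + 3))/90 = (-105 + (21 + 3))*(1/90) = (-105 + 24)*(1/90) = -81*1/90 = -9/10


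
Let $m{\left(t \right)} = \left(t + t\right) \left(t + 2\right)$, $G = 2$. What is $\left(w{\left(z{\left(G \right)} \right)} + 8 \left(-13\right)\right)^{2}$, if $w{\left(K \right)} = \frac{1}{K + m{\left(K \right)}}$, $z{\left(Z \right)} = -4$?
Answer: $\frac{1555009}{144} \approx 10799.0$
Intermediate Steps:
$m{\left(t \right)} = 2 t \left(2 + t\right)$
$w{\left(K \right)} = \frac{1}{K + 2 K \left(2 + K\right)}$
$\left(w{\left(z{\left(G \right)} \right)} + 8 \left(-13\right)\right)^{2} = \left(\frac{1}{\left(-4\right) \left(5 + 2 \left(-4\right)\right)} + 8 \left(-13\right)\right)^{2} = \left(- \frac{1}{4 \left(5 - 8\right)} - 104\right)^{2} = \left(- \frac{1}{4 \left(-3\right)} - 104\right)^{2} = \left(\left(- \frac{1}{4}\right) \left(- \frac{1}{3}\right) - 104\right)^{2} = \left(\frac{1}{12} - 104\right)^{2} = \left(- \frac{1247}{12}\right)^{2} = \frac{1555009}{144}$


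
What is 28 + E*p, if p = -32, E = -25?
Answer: 828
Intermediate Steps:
28 + E*p = 28 - 25*(-32) = 28 + 800 = 828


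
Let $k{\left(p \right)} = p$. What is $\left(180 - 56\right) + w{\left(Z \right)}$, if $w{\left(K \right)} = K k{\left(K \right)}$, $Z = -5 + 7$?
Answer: $128$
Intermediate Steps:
$Z = 2$
$w{\left(K \right)} = K^{2}$ ($w{\left(K \right)} = K K = K^{2}$)
$\left(180 - 56\right) + w{\left(Z \right)} = \left(180 - 56\right) + 2^{2} = \left(180 - 56\right) + 4 = 124 + 4 = 128$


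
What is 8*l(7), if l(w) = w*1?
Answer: 56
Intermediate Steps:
l(w) = w
8*l(7) = 8*7 = 56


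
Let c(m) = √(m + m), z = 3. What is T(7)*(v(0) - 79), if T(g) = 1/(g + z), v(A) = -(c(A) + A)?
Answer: -79/10 ≈ -7.9000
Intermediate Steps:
c(m) = √2*√m (c(m) = √(2*m) = √2*√m)
v(A) = -A - √2*√A (v(A) = -(√2*√A + A) = -(A + √2*√A) = -A - √2*√A)
T(g) = 1/(3 + g) (T(g) = 1/(g + 3) = 1/(3 + g))
T(7)*(v(0) - 79) = ((-1*0 - √2*√0) - 79)/(3 + 7) = ((0 - 1*√2*0) - 79)/10 = ((0 + 0) - 79)/10 = (0 - 79)/10 = (⅒)*(-79) = -79/10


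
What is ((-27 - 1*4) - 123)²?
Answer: 23716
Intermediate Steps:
((-27 - 1*4) - 123)² = ((-27 - 4) - 123)² = (-31 - 123)² = (-154)² = 23716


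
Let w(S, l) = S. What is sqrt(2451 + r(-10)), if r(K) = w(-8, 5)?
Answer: sqrt(2443) ≈ 49.427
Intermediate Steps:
r(K) = -8
sqrt(2451 + r(-10)) = sqrt(2451 - 8) = sqrt(2443)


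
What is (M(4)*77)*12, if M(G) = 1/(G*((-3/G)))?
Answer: -308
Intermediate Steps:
M(G) = -1/3 (M(G) = (-G/3)/G = -1/3)
(M(4)*77)*12 = -1/3*77*12 = -77/3*12 = -308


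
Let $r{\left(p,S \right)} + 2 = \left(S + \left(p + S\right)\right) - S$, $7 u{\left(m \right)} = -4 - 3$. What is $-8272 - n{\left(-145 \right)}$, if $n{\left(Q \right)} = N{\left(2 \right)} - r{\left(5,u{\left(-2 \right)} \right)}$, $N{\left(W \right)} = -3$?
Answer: $-8267$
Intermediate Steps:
$u{\left(m \right)} = -1$ ($u{\left(m \right)} = \frac{-4 - 3}{7} = \frac{1}{7} \left(-7\right) = -1$)
$r{\left(p,S \right)} = -2 + S + p$ ($r{\left(p,S \right)} = -2 + \left(\left(S + \left(p + S\right)\right) - S\right) = -2 + \left(\left(S + \left(S + p\right)\right) - S\right) = -2 + \left(\left(p + 2 S\right) - S\right) = -2 + \left(S + p\right) = -2 + S + p$)
$n{\left(Q \right)} = -5$ ($n{\left(Q \right)} = -3 - \left(-2 - 1 + 5\right) = -3 - 2 = -5$)
$-8272 - n{\left(-145 \right)} = -8272 - -5 = -8272 + 5 = -8267$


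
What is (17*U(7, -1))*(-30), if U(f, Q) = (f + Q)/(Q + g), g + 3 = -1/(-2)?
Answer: 6120/7 ≈ 874.29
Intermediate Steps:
g = -5/2 (g = -3 - 1/(-2) = -3 - 1*(-1/2) = -3 + 1/2 = -5/2 ≈ -2.5000)
U(f, Q) = (Q + f)/(-5/2 + Q) (U(f, Q) = (f + Q)/(Q - 5/2) = (Q + f)/(-5/2 + Q))
(17*U(7, -1))*(-30) = (17*(2*(-1 + 7)/(-5 + 2*(-1))))*(-30) = (17*(2*6/(-5 - 2)))*(-30) = (17*(2*6/(-7)))*(-30) = (17*(2*(-1/7)*6))*(-30) = (17*(-12/7))*(-30) = -204/7*(-30) = 6120/7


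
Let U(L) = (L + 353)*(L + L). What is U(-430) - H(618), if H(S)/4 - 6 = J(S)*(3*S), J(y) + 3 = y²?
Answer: -2832259940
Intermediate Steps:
J(y) = -3 + y²
H(S) = 24 + 12*S*(-3 + S²) (H(S) = 24 + 4*((-3 + S²)*(3*S)) = 24 + 4*(3*S*(-3 + S²)) = 24 + 12*S*(-3 + S²))
U(L) = 2*L*(353 + L) (U(L) = (353 + L)*(2*L) = 2*L*(353 + L))
U(-430) - H(618) = 2*(-430)*(353 - 430) - (24 + 12*618*(-3 + 618²)) = 2*(-430)*(-77) - (24 + 12*618*(-3 + 381924)) = 66220 - (24 + 12*618*381921) = 66220 - (24 + 2832326136) = 66220 - 1*2832326160 = 66220 - 2832326160 = -2832259940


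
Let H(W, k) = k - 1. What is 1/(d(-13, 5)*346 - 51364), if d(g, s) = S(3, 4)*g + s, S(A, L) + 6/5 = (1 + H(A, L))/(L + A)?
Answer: -35/1638234 ≈ -2.1364e-5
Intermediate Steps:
H(W, k) = -1 + k
S(A, L) = -6/5 + L/(A + L) (S(A, L) = -6/5 + (1 + (-1 + L))/(L + A) = -6/5 + L/(A + L))
d(g, s) = s - 22*g/35 (d(g, s) = ((-1*4 - 6*3)/(5*(3 + 4)))*g + s = ((1/5)*(-4 - 18)/7)*g + s = ((1/5)*(1/7)*(-22))*g + s = -22*g/35 + s = s - 22*g/35)
1/(d(-13, 5)*346 - 51364) = 1/((5 - 22/35*(-13))*346 - 51364) = 1/((5 + 286/35)*346 - 51364) = 1/((461/35)*346 - 51364) = 1/(159506/35 - 51364) = 1/(-1638234/35) = -35/1638234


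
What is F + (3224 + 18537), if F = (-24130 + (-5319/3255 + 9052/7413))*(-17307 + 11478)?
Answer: 53880353795476/383005 ≈ 1.4068e+8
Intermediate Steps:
F = 53872019223671/383005 (F = (-24130 + (-5319*1/3255 + 9052*(1/7413)))*(-5829) = (-24130 + (-1773/1085 + 9052/7413))*(-5829) = (-24130 - 474547/1149015)*(-5829) = -27726206497/1149015*(-5829) = 53872019223671/383005 ≈ 1.4066e+8)
F + (3224 + 18537) = 53872019223671/383005 + (3224 + 18537) = 53872019223671/383005 + 21761 = 53880353795476/383005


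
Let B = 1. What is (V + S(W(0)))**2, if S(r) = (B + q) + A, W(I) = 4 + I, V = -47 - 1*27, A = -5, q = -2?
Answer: 6400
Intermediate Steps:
V = -74 (V = -47 - 27 = -74)
S(r) = -6 (S(r) = (1 - 2) - 5 = -1 - 5 = -6)
(V + S(W(0)))**2 = (-74 - 6)**2 = (-80)**2 = 6400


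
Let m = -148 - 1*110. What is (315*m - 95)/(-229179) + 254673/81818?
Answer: 65022825037/18750967422 ≈ 3.4677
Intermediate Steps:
m = -258 (m = -148 - 110 = -258)
(315*m - 95)/(-229179) + 254673/81818 = (315*(-258) - 95)/(-229179) + 254673/81818 = (-81270 - 95)*(-1/229179) + 254673*(1/81818) = -81365*(-1/229179) + 254673/81818 = 81365/229179 + 254673/81818 = 65022825037/18750967422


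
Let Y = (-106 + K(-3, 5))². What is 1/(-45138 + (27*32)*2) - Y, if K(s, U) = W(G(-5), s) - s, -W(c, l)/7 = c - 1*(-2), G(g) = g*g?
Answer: -3701310241/43410 ≈ -85264.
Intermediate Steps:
G(g) = g²
W(c, l) = -14 - 7*c (W(c, l) = -7*(c - 1*(-2)) = -7*(c + 2) = -7*(2 + c) = -14 - 7*c)
K(s, U) = -189 - s (K(s, U) = (-14 - 7*(-5)²) - s = (-14 - 7*25) - s = (-14 - 175) - s = -189 - s)
Y = 85264 (Y = (-106 + (-189 - 1*(-3)))² = (-106 + (-189 + 3))² = (-106 - 186)² = (-292)² = 85264)
1/(-45138 + (27*32)*2) - Y = 1/(-45138 + (27*32)*2) - 1*85264 = 1/(-45138 + 864*2) - 85264 = 1/(-45138 + 1728) - 85264 = 1/(-43410) - 85264 = -1/43410 - 85264 = -3701310241/43410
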